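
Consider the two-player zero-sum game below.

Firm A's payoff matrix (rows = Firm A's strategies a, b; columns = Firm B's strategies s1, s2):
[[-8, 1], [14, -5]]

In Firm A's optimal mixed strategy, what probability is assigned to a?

Row minima are -8 and -5, so Firm A's maximin is -5; column maxima are 14 and 1, so Firm B's minimax is 1. These differ, so the equilibrium is in mixed strategies.
Let Firm A play a with probability p. Firm B is indifferent when −8p + 14(1−p) = p − 5(1−p), giving p = 19/28.

19/28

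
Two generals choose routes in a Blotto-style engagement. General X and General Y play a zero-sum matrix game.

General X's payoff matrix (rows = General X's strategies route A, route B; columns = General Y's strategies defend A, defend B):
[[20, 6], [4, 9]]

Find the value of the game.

Row minima are 6 and 4, so General X's maximin is 6; column maxima are 20 and 9, so General Y's minimax is 9. These differ, so the equilibrium is in mixed strategies.
Let General X play route A with probability p. General Y is indifferent when 20p + 4(1−p) = 6p + 9(1−p), giving p = 5/19.
Let General Y play defend A with probability q. General X is indifferent when 20q + 6(1−q) = 4q + 9(1−q), giving q = 3/19.
The value is 20·(3/19) + (6)·(16/19) = 156/19.

156/19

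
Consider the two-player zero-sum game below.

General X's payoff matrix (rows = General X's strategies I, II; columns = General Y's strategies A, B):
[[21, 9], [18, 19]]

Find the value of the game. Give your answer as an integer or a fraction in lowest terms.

237/13

Row minima are 9 and 18, so General X's maximin is 18; column maxima are 21 and 19, so General Y's minimax is 19. These differ, so the equilibrium is in mixed strategies.
Let General X play I with probability p. General Y is indifferent when 21p + 18(1−p) = 9p + 19(1−p), giving p = 1/13.
Let General Y play A with probability q. General X is indifferent when 21q + 9(1−q) = 18q + 19(1−q), giving q = 10/13.
The value is 21·(10/13) + (9)·(3/13) = 237/13.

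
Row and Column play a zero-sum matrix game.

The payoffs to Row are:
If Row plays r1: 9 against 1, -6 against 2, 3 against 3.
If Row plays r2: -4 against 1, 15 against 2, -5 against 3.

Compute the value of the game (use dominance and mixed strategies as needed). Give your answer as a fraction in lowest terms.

Column 1 is strictly dominated by 3 for Column (it gives Row more in every row).
The remaining 2×2 game on (r1, r2) × (2, 3) has no saddle point. Let Row play r1 with probability p; indifference gives −6p + 15(1−p) = 3p − 5(1−p), so p = 20/29.
Similarly Column's optimal q on 2 is 8/29, and the value is -6·(8/29) + (3)·(21/29) = 15/29.

15/29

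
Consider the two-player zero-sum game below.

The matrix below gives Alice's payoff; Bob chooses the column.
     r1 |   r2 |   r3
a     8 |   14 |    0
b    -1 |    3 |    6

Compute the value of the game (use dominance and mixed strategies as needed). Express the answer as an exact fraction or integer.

Column r2 is strictly dominated by r1 for Bob (it gives Alice more in every row).
The remaining 2×2 game on (a, b) × (r1, r3) has no saddle point. Let Alice play a with probability p; indifference gives 8p − (1−p) = 6(1−p), so p = 7/15.
Similarly Bob's optimal q on r1 is 2/5, and the value is 8·(2/5) + (0)·(3/5) = 16/5.

16/5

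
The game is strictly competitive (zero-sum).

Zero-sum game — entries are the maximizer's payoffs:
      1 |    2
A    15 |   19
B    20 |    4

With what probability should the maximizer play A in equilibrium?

4/5

Row minima are 15 and 4, so the maximizer's maximin is 15; column maxima are 20 and 19, so the minimizer's minimax is 19. These differ, so the equilibrium is in mixed strategies.
Let the maximizer play A with probability p. The minimizer is indifferent when 15p + 20(1−p) = 19p + 4(1−p), giving p = 4/5.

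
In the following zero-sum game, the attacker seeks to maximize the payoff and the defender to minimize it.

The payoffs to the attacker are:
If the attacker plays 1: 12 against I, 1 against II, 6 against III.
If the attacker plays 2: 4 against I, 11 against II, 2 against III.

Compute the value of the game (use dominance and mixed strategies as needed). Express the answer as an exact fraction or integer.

Column I is strictly dominated by III for the defender (it gives the attacker more in every row).
The remaining 2×2 game on (1, 2) × (II, III) has no saddle point. Let the attacker play 1 with probability p; indifference gives p + 11(1−p) = 6p + 2(1−p), so p = 9/14.
Similarly the defender's optimal q on II is 2/7, and the value is 1·(2/7) + (6)·(5/7) = 32/7.

32/7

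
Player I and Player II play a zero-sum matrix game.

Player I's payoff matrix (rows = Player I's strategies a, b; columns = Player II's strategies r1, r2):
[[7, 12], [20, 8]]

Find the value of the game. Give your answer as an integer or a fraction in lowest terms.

184/17

Row minima are 7 and 8, so Player I's maximin is 8; column maxima are 20 and 12, so Player II's minimax is 12. These differ, so the equilibrium is in mixed strategies.
Let Player I play a with probability p. Player II is indifferent when 7p + 20(1−p) = 12p + 8(1−p), giving p = 12/17.
Let Player II play r1 with probability q. Player I is indifferent when 7q + 12(1−q) = 20q + 8(1−q), giving q = 4/17.
The value is 7·(4/17) + (12)·(13/17) = 184/17.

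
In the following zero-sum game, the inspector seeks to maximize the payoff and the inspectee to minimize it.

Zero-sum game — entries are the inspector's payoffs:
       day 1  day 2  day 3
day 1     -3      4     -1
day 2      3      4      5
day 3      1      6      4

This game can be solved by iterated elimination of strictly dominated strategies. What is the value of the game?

Row day 1 is strictly dominated by row day 3 (1>-3, 6>4, 4>-1); eliminate day 1.
Column day 2 is strictly dominated by day 1 for the inspectee (3<4, 1<6); eliminate day 2.
Column day 3 is strictly dominated by day 1 for the inspectee (3<5, 1<4); eliminate day 3.
Row day 3 is strictly dominated by row day 2 (3>1); eliminate day 3.
Only (day 2, day 1) remains, with payoff 3.

3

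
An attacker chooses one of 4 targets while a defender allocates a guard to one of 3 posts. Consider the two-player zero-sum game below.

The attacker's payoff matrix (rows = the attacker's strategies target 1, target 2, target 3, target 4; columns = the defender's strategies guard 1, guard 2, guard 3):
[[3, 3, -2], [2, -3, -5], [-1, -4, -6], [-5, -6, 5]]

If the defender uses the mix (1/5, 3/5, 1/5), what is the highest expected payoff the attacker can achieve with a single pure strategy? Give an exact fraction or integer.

target 1: (3)·(1/5) + (3)·(3/5) + (-2)·(1/5) = 2.
target 2: (2)·(1/5) + (-3)·(3/5) + (-5)·(1/5) = -12/5.
target 3: (-1)·(1/5) + (-4)·(3/5) + (-6)·(1/5) = -19/5.
target 4: (-5)·(1/5) + (-6)·(3/5) + (5)·(1/5) = -18/5.
The best pure response is target 1 with expected payoff 2.

2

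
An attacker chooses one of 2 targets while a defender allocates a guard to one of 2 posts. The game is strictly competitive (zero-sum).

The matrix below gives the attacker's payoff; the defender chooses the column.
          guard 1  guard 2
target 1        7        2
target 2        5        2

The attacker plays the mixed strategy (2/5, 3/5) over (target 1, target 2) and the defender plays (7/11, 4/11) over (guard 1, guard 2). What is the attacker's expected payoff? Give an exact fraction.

Against (7/11, 4/11), each row's expected payoff is target 1: 57/11; target 2: 43/11.
Taking the (2/5, 3/5)-weighted average: (2/5)·(57/11) + (3/5)·(43/11) = 243/55.

243/55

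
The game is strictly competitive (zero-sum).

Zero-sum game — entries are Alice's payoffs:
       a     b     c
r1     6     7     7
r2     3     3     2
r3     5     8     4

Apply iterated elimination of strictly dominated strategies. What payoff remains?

Row r2 is strictly dominated by row r1 (6>3, 7>3, 7>2); eliminate r2.
Column b is strictly dominated by a for Bob (6<7, 5<8); eliminate b.
Row r3 is strictly dominated by row r1 (6>5, 7>4); eliminate r3.
Column c is strictly dominated by a for Bob (6<7); eliminate c.
Only (r1, a) remains, with payoff 6.

6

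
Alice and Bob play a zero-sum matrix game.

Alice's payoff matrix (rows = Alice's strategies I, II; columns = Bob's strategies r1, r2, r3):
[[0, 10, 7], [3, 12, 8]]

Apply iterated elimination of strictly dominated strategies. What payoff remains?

3

Column r3 is strictly dominated by r1 for Bob (0<7, 3<8); eliminate r3.
Row I is strictly dominated by row II (3>0, 12>10); eliminate I.
Column r2 is strictly dominated by r1 for Bob (3<12); eliminate r2.
Only (II, r1) remains, with payoff 3.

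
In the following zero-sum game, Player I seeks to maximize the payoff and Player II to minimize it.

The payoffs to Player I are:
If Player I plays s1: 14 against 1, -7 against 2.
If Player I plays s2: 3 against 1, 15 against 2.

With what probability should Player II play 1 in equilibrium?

Row minima are -7 and 3, so Player I's maximin is 3; column maxima are 14 and 15, so Player II's minimax is 14. These differ, so the equilibrium is in mixed strategies.
Let Player II play 1 with probability q. Player I is indifferent when 14q − 7(1−q) = 3q + 15(1−q), giving q = 2/3.

2/3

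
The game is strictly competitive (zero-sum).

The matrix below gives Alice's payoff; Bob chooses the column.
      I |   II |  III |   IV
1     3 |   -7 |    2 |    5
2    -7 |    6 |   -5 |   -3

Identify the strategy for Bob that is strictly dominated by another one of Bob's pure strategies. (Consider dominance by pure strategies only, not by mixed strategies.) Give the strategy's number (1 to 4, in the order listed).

Bob prefers columns that give Alice less. Compare IV with I: 3 < 5, -7 < -3.
So I strictly dominates IV for Bob; IV is strictly dominated.

4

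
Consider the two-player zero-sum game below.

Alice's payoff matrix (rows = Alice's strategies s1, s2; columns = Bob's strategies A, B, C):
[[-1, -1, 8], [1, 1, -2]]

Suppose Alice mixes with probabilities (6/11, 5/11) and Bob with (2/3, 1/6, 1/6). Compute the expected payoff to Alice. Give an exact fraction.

Against (2/3, 1/6, 1/6), each row's expected payoff is s1: 1/2; s2: 1/2.
Taking the (6/11, 5/11)-weighted average: (6/11)·(1/2) + (5/11)·(1/2) = 1/2.

1/2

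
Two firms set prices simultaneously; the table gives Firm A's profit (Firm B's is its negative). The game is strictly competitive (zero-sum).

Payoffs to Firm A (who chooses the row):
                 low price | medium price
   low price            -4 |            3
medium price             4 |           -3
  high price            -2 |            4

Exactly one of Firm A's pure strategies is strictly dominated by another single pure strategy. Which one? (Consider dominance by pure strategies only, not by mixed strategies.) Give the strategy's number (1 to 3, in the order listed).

Compare low price with high price: -2 > -4, 4 > 3.
So high price strictly dominates low price for Firm A; low price is strictly dominated.

1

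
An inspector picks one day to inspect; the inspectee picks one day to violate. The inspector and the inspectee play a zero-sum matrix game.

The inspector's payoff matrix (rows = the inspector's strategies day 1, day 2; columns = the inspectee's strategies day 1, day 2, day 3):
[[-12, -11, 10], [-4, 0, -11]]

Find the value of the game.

-172/29

Column day 2 is strictly dominated by day 1 for the inspectee (it gives the inspector more in every row).
The remaining 2×2 game on (day 1, day 2) × (day 1, day 3) has no saddle point. Let the inspector play day 1 with probability p; indifference gives −12p − 4(1−p) = 10p − 11(1−p), so p = 7/29.
Similarly the inspectee's optimal q on day 1 is 21/29, and the value is -12·(21/29) + (10)·(8/29) = -172/29.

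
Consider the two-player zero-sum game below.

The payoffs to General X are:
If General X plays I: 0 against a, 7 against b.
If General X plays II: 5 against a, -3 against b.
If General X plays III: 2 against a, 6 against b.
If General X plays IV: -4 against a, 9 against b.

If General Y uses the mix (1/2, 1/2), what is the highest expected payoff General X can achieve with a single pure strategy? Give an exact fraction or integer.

4

I: (0)·(1/2) + (7)·(1/2) = 7/2.
II: (5)·(1/2) + (-3)·(1/2) = 1.
III: (2)·(1/2) + (6)·(1/2) = 4.
IV: (-4)·(1/2) + (9)·(1/2) = 5/2.
The best pure response is III with expected payoff 4.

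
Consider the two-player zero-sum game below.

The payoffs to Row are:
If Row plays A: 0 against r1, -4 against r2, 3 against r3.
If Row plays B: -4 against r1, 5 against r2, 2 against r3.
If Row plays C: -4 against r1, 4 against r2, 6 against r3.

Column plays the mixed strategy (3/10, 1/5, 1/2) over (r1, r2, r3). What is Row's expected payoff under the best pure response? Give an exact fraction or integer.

A: (0)·(3/10) + (-4)·(1/5) + (3)·(1/2) = 7/10.
B: (-4)·(3/10) + (5)·(1/5) + (2)·(1/2) = 4/5.
C: (-4)·(3/10) + (4)·(1/5) + (6)·(1/2) = 13/5.
The best pure response is C with expected payoff 13/5.

13/5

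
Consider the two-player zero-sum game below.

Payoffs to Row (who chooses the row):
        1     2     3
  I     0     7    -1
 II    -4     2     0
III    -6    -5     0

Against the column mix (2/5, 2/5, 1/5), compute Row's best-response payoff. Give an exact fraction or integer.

I: (0)·(2/5) + (7)·(2/5) + (-1)·(1/5) = 13/5.
II: (-4)·(2/5) + (2)·(2/5) + (0)·(1/5) = -4/5.
III: (-6)·(2/5) + (-5)·(2/5) + (0)·(1/5) = -22/5.
The best pure response is I with expected payoff 13/5.

13/5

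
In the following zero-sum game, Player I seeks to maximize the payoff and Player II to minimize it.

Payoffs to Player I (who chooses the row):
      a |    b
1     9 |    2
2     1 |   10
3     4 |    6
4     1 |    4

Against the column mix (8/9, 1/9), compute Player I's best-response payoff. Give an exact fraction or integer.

74/9

1: (9)·(8/9) + (2)·(1/9) = 74/9.
2: (1)·(8/9) + (10)·(1/9) = 2.
3: (4)·(8/9) + (6)·(1/9) = 38/9.
4: (1)·(8/9) + (4)·(1/9) = 4/3.
The best pure response is 1 with expected payoff 74/9.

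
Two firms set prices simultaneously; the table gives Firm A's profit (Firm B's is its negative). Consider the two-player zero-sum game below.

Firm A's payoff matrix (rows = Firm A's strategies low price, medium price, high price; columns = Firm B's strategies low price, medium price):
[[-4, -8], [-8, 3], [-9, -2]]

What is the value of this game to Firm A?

-76/15

Row high price is strictly dominated by row medium price, so Firm A never plays it.
The remaining 2×2 game on (low price, medium price) × (low price, medium price) has no saddle point. Let Firm A play low price with probability p; indifference gives −4p − 8(1−p) = −8p + 3(1−p), so p = 11/15.
Similarly Firm B's optimal q on low price is 11/15, and the value is -4·(11/15) + (-8)·(4/15) = -76/15.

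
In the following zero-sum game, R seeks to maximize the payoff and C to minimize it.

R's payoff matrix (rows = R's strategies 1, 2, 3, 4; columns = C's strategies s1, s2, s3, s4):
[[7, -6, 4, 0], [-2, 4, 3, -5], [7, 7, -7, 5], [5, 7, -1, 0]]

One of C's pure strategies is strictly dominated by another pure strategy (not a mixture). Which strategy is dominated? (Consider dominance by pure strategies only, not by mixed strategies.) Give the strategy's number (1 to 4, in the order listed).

C prefers columns that give R less. Compare s1 with s4: 0 < 7, -5 < -2, 5 < 7, 0 < 5.
So s4 strictly dominates s1 for C; s1 is strictly dominated.

1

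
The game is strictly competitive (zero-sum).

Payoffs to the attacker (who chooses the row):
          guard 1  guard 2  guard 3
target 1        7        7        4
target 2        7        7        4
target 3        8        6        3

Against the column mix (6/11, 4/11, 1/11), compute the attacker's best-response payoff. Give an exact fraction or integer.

target 1: (7)·(6/11) + (7)·(4/11) + (4)·(1/11) = 74/11.
target 2: (7)·(6/11) + (7)·(4/11) + (4)·(1/11) = 74/11.
target 3: (8)·(6/11) + (6)·(4/11) + (3)·(1/11) = 75/11.
The best pure response is target 3 with expected payoff 75/11.

75/11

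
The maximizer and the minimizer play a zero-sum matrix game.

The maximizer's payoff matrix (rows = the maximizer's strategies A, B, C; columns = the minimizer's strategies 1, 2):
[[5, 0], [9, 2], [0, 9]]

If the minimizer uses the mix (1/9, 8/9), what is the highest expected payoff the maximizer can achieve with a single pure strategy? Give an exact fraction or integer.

A: (5)·(1/9) + (0)·(8/9) = 5/9.
B: (9)·(1/9) + (2)·(8/9) = 25/9.
C: (0)·(1/9) + (9)·(8/9) = 8.
The best pure response is C with expected payoff 8.

8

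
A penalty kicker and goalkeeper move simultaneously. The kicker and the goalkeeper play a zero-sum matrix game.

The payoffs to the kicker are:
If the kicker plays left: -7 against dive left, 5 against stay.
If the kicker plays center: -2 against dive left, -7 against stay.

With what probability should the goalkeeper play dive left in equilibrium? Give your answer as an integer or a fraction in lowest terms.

Row minima are -7 and -7, so the kicker's maximin is -7; column maxima are -2 and 5, so the goalkeeper's minimax is -2. These differ, so the equilibrium is in mixed strategies.
Let the goalkeeper play dive left with probability q. The kicker is indifferent when −7q + 5(1−q) = −2q − 7(1−q), giving q = 12/17.

12/17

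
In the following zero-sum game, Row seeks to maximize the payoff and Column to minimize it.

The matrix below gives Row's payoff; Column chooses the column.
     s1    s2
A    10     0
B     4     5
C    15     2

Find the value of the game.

Row A is strictly dominated by row C, so Row never plays it.
The remaining 2×2 game on (B, C) × (s1, s2) has no saddle point. Let Row play B with probability p; indifference gives 4p + 15(1−p) = 5p + 2(1−p), so p = 13/14.
Similarly Column's optimal q on s1 is 3/14, and the value is 4·(3/14) + (5)·(11/14) = 67/14.

67/14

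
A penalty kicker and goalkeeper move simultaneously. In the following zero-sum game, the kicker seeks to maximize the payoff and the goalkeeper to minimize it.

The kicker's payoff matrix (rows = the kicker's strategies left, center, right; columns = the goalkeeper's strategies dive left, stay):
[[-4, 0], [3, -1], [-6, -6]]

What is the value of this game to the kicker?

-1/2

Row right is strictly dominated by row left, so the kicker never plays it.
The remaining 2×2 game on (left, center) × (dive left, stay) has no saddle point. Let the kicker play left with probability p; indifference gives −4p + 3(1−p) = −(1−p), so p = 1/2.
Similarly the goalkeeper's optimal q on dive left is 1/8, and the value is -4·(1/8) + (0)·(7/8) = -1/2.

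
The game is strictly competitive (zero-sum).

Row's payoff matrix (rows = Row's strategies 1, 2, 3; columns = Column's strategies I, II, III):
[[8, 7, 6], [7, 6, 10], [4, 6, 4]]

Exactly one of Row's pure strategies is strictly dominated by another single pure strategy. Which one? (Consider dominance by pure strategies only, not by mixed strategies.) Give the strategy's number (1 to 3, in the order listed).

Compare 3 with 1: 8 > 4, 7 > 6, 6 > 4.
So 1 strictly dominates 3 for Row; 3 is strictly dominated.

3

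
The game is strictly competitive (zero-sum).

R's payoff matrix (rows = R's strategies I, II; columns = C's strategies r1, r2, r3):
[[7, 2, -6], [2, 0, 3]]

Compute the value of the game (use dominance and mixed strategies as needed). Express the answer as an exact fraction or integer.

6/11

Column r1 is strictly dominated by r2 for C (it gives R more in every row).
The remaining 2×2 game on (I, II) × (r2, r3) has no saddle point. Let R play I with probability p; indifference gives 2p = −6p + 3(1−p), so p = 3/11.
Similarly C's optimal q on r2 is 9/11, and the value is 2·(9/11) + (-6)·(2/11) = 6/11.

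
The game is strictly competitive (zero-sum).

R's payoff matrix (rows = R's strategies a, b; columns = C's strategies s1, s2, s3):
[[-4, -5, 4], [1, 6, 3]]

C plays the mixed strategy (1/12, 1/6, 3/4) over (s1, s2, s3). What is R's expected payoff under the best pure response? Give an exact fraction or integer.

10/3

a: (-4)·(1/12) + (-5)·(1/6) + (4)·(3/4) = 11/6.
b: (1)·(1/12) + (6)·(1/6) + (3)·(3/4) = 10/3.
The best pure response is b with expected payoff 10/3.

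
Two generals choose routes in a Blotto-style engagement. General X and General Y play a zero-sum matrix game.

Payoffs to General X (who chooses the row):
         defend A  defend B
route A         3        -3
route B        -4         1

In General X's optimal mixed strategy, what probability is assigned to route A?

5/11

Row minima are -3 and -4, so General X's maximin is -3; column maxima are 3 and 1, so General Y's minimax is 1. These differ, so the equilibrium is in mixed strategies.
Let General X play route A with probability p. General Y is indifferent when 3p − 4(1−p) = −3p + (1−p), giving p = 5/11.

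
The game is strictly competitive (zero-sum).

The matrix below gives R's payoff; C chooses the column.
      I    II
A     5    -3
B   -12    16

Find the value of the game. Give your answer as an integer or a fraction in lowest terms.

Row minima are -3 and -12, so R's maximin is -3; column maxima are 5 and 16, so C's minimax is 5. These differ, so the equilibrium is in mixed strategies.
Let R play A with probability p. C is indifferent when 5p − 12(1−p) = −3p + 16(1−p), giving p = 7/9.
Let C play I with probability q. R is indifferent when 5q − 3(1−q) = −12q + 16(1−q), giving q = 19/36.
The value is 5·(19/36) + (-3)·(17/36) = 11/9.

11/9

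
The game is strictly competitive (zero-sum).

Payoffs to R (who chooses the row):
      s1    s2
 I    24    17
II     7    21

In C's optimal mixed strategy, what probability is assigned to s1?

4/21

Row minima are 17 and 7, so R's maximin is 17; column maxima are 24 and 21, so C's minimax is 21. These differ, so the equilibrium is in mixed strategies.
Let C play s1 with probability q. R is indifferent when 24q + 17(1−q) = 7q + 21(1−q), giving q = 4/21.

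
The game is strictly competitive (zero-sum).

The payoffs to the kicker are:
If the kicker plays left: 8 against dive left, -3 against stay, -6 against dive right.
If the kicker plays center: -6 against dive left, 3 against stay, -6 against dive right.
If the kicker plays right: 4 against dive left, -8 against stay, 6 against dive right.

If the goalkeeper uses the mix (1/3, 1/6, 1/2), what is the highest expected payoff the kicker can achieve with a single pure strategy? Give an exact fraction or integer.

3

left: (8)·(1/3) + (-3)·(1/6) + (-6)·(1/2) = -5/6.
center: (-6)·(1/3) + (3)·(1/6) + (-6)·(1/2) = -9/2.
right: (4)·(1/3) + (-8)·(1/6) + (6)·(1/2) = 3.
The best pure response is right with expected payoff 3.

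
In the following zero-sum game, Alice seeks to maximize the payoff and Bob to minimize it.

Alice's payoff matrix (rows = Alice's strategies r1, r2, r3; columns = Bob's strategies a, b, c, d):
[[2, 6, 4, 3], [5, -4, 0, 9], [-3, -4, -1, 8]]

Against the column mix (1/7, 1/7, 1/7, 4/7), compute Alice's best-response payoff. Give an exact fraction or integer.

37/7

r1: (2)·(1/7) + (6)·(1/7) + (4)·(1/7) + (3)·(4/7) = 24/7.
r2: (5)·(1/7) + (-4)·(1/7) + (0)·(1/7) + (9)·(4/7) = 37/7.
r3: (-3)·(1/7) + (-4)·(1/7) + (-1)·(1/7) + (8)·(4/7) = 24/7.
The best pure response is r2 with expected payoff 37/7.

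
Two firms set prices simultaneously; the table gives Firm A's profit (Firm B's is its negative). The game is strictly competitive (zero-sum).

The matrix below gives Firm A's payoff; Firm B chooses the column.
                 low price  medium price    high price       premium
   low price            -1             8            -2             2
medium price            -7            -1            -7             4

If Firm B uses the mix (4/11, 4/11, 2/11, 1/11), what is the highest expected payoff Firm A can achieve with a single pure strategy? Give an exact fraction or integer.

26/11

low price: (-1)·(4/11) + (8)·(4/11) + (-2)·(2/11) + (2)·(1/11) = 26/11.
medium price: (-7)·(4/11) + (-1)·(4/11) + (-7)·(2/11) + (4)·(1/11) = -42/11.
The best pure response is low price with expected payoff 26/11.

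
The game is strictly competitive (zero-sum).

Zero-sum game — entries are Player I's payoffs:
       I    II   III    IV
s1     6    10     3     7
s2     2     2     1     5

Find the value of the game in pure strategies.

Row minima: 3, 1 → Player I's maximin is 3.
Column maxima: 6, 10, 3, 7 → Player II's minimax is 3.
They coincide at (s1, III), so the value is 3.

3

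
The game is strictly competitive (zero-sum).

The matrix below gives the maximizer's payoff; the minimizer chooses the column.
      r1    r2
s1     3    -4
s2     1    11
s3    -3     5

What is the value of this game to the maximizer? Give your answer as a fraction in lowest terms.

Row s3 is strictly dominated by row s2, so the maximizer never plays it.
The remaining 2×2 game on (s1, s2) × (r1, r2) has no saddle point. Let the maximizer play s1 with probability p; indifference gives 3p + (1−p) = −4p + 11(1−p), so p = 10/17.
Similarly the minimizer's optimal q on r1 is 15/17, and the value is 3·(15/17) + (-4)·(2/17) = 37/17.

37/17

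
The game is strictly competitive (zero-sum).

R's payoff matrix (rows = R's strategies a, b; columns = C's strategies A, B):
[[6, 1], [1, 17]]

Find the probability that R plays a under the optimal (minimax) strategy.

16/21

Row minima are 1 and 1, so R's maximin is 1; column maxima are 6 and 17, so C's minimax is 6. These differ, so the equilibrium is in mixed strategies.
Let R play a with probability p. C is indifferent when 6p + (1−p) = p + 17(1−p), giving p = 16/21.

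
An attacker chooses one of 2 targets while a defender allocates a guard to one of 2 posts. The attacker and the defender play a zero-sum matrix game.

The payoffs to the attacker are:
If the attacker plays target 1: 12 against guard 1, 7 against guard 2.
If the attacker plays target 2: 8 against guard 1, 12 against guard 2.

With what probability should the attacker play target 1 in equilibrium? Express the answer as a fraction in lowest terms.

Row minima are 7 and 8, so the attacker's maximin is 8; column maxima are 12 and 12, so the defender's minimax is 12. These differ, so the equilibrium is in mixed strategies.
Let the attacker play target 1 with probability p. The defender is indifferent when 12p + 8(1−p) = 7p + 12(1−p), giving p = 4/9.

4/9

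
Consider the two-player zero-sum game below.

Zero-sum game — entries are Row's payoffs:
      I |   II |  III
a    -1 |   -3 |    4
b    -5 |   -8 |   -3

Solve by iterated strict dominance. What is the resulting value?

Row b is strictly dominated by row a (-1>-5, -3>-8, 4>-3); eliminate b.
Column I is strictly dominated by II for Column (-3<-1); eliminate I.
Column III is strictly dominated by II for Column (-3<4); eliminate III.
Only (a, II) remains, with payoff -3.

-3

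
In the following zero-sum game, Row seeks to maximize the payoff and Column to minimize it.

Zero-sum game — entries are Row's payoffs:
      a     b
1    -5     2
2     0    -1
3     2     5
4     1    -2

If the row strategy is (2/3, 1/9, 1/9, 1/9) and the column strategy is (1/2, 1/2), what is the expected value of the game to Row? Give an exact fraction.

-13/18

Against (1/2, 1/2), each row's expected payoff is 1: -3/2; 2: -1/2; 3: 7/2; 4: -1/2.
Taking the (2/3, 1/9, 1/9, 1/9)-weighted average: (2/3)·(-3/2) + (1/9)·(-1/2) + (1/9)·(7/2) + (1/9)·(-1/2) = -13/18.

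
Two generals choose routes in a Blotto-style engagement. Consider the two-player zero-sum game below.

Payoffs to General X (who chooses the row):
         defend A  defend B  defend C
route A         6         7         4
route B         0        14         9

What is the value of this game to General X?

Column defend B is strictly dominated by defend C for General Y (it gives General X more in every row).
The remaining 2×2 game on (route A, route B) × (defend A, defend C) has no saddle point. Let General X play route A with probability p; indifference gives 6p = 4p + 9(1−p), so p = 9/11.
Similarly General Y's optimal q on defend A is 5/11, and the value is 6·(5/11) + (4)·(6/11) = 54/11.

54/11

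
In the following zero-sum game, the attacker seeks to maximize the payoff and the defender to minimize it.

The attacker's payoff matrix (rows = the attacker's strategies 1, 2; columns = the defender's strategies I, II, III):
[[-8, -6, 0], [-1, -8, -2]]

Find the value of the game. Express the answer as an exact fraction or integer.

Column III is strictly dominated by II for the defender (it gives the attacker more in every row).
The remaining 2×2 game on (1, 2) × (I, II) has no saddle point. Let the attacker play 1 with probability p; indifference gives −8p − (1−p) = −6p − 8(1−p), so p = 7/9.
Similarly the defender's optimal q on I is 2/9, and the value is -8·(2/9) + (-6)·(7/9) = -58/9.

-58/9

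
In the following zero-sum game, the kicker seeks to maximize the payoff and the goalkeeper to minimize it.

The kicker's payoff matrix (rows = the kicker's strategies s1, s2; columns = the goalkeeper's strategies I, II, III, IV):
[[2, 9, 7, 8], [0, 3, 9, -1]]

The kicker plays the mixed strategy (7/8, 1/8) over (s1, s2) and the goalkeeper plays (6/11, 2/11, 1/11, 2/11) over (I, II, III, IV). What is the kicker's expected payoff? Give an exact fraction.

48/11

Against (6/11, 2/11, 1/11, 2/11), each row's expected payoff is s1: 53/11; s2: 13/11.
Taking the (7/8, 1/8)-weighted average: (7/8)·(53/11) + (1/8)·(13/11) = 48/11.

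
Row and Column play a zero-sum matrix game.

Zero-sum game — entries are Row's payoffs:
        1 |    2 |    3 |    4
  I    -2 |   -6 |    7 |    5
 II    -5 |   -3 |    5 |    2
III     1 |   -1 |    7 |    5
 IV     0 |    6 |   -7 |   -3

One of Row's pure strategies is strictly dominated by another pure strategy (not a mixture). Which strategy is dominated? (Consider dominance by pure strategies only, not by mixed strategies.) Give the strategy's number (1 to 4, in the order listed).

Compare II with III: 1 > -5, -1 > -3, 7 > 5, 5 > 2.
So III strictly dominates II for Row; II is strictly dominated.

2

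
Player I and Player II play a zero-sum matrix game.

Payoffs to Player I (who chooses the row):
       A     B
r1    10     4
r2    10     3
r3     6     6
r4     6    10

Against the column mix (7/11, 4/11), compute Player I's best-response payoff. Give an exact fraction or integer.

r1: (10)·(7/11) + (4)·(4/11) = 86/11.
r2: (10)·(7/11) + (3)·(4/11) = 82/11.
r3: (6)·(7/11) + (6)·(4/11) = 6.
r4: (6)·(7/11) + (10)·(4/11) = 82/11.
The best pure response is r1 with expected payoff 86/11.

86/11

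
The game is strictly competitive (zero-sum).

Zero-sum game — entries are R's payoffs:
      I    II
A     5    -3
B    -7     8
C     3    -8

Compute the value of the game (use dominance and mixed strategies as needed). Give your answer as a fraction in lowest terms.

19/23

Row C is strictly dominated by row A, so R never plays it.
The remaining 2×2 game on (A, B) × (I, II) has no saddle point. Let R play A with probability p; indifference gives 5p − 7(1−p) = −3p + 8(1−p), so p = 15/23.
Similarly C's optimal q on I is 11/23, and the value is 5·(11/23) + (-3)·(12/23) = 19/23.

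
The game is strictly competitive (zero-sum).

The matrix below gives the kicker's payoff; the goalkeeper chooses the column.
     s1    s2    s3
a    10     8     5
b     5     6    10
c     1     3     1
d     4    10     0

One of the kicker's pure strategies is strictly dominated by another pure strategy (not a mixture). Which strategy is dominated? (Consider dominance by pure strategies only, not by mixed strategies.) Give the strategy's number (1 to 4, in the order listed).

Compare c with a: 10 > 1, 8 > 3, 5 > 1.
So a strictly dominates c for the kicker; c is strictly dominated.

3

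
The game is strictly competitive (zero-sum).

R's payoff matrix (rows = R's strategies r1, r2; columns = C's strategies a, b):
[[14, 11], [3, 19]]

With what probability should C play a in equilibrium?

8/19

Row minima are 11 and 3, so R's maximin is 11; column maxima are 14 and 19, so C's minimax is 14. These differ, so the equilibrium is in mixed strategies.
Let C play a with probability q. R is indifferent when 14q + 11(1−q) = 3q + 19(1−q), giving q = 8/19.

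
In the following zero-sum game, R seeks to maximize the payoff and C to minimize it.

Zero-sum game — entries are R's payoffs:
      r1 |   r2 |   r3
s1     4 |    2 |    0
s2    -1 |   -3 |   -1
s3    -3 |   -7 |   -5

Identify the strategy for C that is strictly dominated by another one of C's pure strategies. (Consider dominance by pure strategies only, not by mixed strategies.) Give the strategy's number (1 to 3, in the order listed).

C prefers columns that give R less. Compare r1 with r2: 2 < 4, -3 < -1, -7 < -3.
So r2 strictly dominates r1 for C; r1 is strictly dominated.

1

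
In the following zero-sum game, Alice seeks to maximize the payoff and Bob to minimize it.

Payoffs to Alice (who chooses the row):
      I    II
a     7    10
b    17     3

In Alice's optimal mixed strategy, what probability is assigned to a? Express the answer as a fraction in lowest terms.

14/17

Row minima are 7 and 3, so Alice's maximin is 7; column maxima are 17 and 10, so Bob's minimax is 10. These differ, so the equilibrium is in mixed strategies.
Let Alice play a with probability p. Bob is indifferent when 7p + 17(1−p) = 10p + 3(1−p), giving p = 14/17.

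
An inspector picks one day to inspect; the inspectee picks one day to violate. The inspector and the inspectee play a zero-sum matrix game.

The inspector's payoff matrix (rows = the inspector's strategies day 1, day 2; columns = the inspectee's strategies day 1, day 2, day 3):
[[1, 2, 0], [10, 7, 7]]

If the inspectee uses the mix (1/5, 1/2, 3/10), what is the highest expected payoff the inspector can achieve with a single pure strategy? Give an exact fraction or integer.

38/5

day 1: (1)·(1/5) + (2)·(1/2) + (0)·(3/10) = 6/5.
day 2: (10)·(1/5) + (7)·(1/2) + (7)·(3/10) = 38/5.
The best pure response is day 2 with expected payoff 38/5.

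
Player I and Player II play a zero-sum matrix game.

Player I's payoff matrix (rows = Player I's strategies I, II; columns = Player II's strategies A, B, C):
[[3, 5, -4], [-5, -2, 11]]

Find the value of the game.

Column B is strictly dominated by A for Player II (it gives Player I more in every row).
The remaining 2×2 game on (I, II) × (A, C) has no saddle point. Let Player I play I with probability p; indifference gives 3p − 5(1−p) = −4p + 11(1−p), so p = 16/23.
Similarly Player II's optimal q on A is 15/23, and the value is 3·(15/23) + (-4)·(8/23) = 13/23.

13/23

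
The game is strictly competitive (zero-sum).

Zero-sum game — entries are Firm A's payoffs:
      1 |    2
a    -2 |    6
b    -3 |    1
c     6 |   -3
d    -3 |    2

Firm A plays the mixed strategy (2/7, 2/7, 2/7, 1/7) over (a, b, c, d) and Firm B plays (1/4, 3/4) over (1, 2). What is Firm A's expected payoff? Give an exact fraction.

29/28

Against (1/4, 3/4), each row's expected payoff is a: 4; b: 0; c: -3/4; d: 3/4.
Taking the (2/7, 2/7, 2/7, 1/7)-weighted average: (2/7)·(4) + (2/7)·(0) + (2/7)·(-3/4) + (1/7)·(3/4) = 29/28.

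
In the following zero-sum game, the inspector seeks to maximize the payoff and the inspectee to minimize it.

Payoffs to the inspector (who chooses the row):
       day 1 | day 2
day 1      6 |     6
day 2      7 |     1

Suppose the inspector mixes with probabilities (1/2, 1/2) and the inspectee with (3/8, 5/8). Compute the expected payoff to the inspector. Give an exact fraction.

37/8

Against (3/8, 5/8), each row's expected payoff is day 1: 6; day 2: 13/4.
Taking the (1/2, 1/2)-weighted average: (1/2)·(6) + (1/2)·(13/4) = 37/8.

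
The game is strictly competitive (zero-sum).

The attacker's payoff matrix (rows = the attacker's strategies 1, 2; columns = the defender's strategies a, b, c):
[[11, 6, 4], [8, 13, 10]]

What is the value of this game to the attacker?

Column b is strictly dominated by c for the defender (it gives the attacker more in every row).
The remaining 2×2 game on (1, 2) × (a, c) has no saddle point. Let the attacker play 1 with probability p; indifference gives 11p + 8(1−p) = 4p + 10(1−p), so p = 2/9.
Similarly the defender's optimal q on a is 2/3, and the value is 11·(2/3) + (4)·(1/3) = 26/3.

26/3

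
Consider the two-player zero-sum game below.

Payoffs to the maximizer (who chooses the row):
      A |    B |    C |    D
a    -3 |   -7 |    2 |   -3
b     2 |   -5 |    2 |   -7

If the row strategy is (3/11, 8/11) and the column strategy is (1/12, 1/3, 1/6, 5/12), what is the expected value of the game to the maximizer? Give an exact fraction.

-259/66

Against (1/12, 1/3, 1/6, 5/12), each row's expected payoff is a: -7/2; b: -49/12.
Taking the (3/11, 8/11)-weighted average: (3/11)·(-7/2) + (8/11)·(-49/12) = -259/66.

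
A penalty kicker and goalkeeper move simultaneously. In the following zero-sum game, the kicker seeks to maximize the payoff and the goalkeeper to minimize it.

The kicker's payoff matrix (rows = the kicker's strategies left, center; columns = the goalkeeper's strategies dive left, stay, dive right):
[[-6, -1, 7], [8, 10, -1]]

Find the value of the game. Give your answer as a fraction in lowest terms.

25/11

Column stay is strictly dominated by dive left for the goalkeeper (it gives the kicker more in every row).
The remaining 2×2 game on (left, center) × (dive left, dive right) has no saddle point. Let the kicker play left with probability p; indifference gives −6p + 8(1−p) = 7p − (1−p), so p = 9/22.
Similarly the goalkeeper's optimal q on dive left is 4/11, and the value is -6·(4/11) + (7)·(7/11) = 25/11.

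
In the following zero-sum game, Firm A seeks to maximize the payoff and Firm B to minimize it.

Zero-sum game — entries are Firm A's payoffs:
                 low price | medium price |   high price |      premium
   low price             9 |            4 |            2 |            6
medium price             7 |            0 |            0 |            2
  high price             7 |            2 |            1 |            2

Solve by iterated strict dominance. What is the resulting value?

Row high price is strictly dominated by row low price (9>7, 4>2, 2>1, 6>2); eliminate high price.
Column low price is strictly dominated by medium price for Firm B (4<9, 0<7); eliminate low price.
Row medium price is strictly dominated by row low price (4>0, 2>0, 6>2); eliminate medium price.
Column medium price is strictly dominated by high price for Firm B (2<4); eliminate medium price.
Column premium is strictly dominated by high price for Firm B (2<6); eliminate premium.
Only (low price, high price) remains, with payoff 2.

2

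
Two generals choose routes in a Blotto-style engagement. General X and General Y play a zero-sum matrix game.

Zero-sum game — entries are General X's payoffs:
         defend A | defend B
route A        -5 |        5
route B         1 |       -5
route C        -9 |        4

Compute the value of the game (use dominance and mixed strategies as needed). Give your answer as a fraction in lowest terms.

-5/4

Row route C is strictly dominated by row route A, so General X never plays it.
The remaining 2×2 game on (route A, route B) × (defend A, defend B) has no saddle point. Let General X play route A with probability p; indifference gives −5p + (1−p) = 5p − 5(1−p), so p = 3/8.
Similarly General Y's optimal q on defend A is 5/8, and the value is -5·(5/8) + (5)·(3/8) = -5/4.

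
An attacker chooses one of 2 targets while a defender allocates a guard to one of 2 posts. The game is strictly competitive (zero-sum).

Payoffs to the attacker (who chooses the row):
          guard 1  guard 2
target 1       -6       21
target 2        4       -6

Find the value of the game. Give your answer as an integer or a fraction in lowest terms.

Row minima are -6 and -6, so the attacker's maximin is -6; column maxima are 4 and 21, so the defender's minimax is 4. These differ, so the equilibrium is in mixed strategies.
Let the attacker play target 1 with probability p. The defender is indifferent when −6p + 4(1−p) = 21p − 6(1−p), giving p = 10/37.
Let the defender play guard 1 with probability q. The attacker is indifferent when −6q + 21(1−q) = 4q − 6(1−q), giving q = 27/37.
The value is -6·(27/37) + (21)·(10/37) = 48/37.

48/37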